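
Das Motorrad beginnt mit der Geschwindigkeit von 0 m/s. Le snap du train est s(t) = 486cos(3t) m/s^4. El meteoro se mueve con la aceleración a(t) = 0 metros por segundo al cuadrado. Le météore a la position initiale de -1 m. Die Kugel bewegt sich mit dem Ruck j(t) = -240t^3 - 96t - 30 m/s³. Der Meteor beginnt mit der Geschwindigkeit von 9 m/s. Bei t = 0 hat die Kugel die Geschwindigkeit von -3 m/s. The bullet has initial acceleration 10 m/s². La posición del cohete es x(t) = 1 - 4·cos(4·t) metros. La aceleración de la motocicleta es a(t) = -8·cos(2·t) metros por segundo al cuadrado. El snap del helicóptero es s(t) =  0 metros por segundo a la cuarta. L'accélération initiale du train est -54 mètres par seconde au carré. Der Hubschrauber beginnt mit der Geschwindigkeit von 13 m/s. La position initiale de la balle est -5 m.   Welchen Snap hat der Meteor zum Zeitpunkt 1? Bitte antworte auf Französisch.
En partant de l'accélération a(t) = 0, nous prenons 2 dérivées. En prenant d/dt de a(t), nous trouvons j(t) = 0. En dérivant le jerk, nous obtenons le snap: s(t) = 0. Nous avons le snap s(t) = 0. En substituant t = 1: s(1) = 0.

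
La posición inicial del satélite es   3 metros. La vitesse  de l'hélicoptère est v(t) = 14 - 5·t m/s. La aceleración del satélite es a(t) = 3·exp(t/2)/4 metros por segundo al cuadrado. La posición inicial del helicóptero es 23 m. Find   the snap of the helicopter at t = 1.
We must differentiate our velocity equation v(t) = 14 - 5·t 3 times. Differentiating velocity, we get acceleration: a(t) = -5. Taking d/dt of a(t), we find j(t) = 0. Taking d/dt of j(t), we find s(t) = 0. Using s(t) = 0 and substituting t = 1, we find s = 0.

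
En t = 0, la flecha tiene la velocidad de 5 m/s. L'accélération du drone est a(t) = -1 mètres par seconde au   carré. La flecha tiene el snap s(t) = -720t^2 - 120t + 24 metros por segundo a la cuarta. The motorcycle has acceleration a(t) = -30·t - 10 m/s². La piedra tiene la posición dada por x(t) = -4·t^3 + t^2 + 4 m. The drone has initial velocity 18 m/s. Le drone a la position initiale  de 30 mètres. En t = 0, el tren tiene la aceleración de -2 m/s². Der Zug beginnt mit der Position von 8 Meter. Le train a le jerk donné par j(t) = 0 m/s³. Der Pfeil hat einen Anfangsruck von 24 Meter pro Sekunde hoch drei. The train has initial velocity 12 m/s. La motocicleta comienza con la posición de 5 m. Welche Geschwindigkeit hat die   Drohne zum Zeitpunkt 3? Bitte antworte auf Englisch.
To find the answer, we compute 1 antiderivative of a(t) = -1. Taking ∫a(t)dt and applying v(0) = 18, we find v(t) = 18 - t. Using v(t) = 18 - t and substituting t = 3, we find v = 15.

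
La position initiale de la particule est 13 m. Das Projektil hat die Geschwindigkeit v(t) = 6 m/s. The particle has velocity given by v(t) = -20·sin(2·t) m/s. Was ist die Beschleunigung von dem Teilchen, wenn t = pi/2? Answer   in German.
Wir müssen unsere Gleichung für die Geschwindigkeit v(t) = -20·sin(2·t) 1-mal ableiten. Die Ableitung von der Geschwindigkeit ergibt die Beschleunigung: a(t) = -40·cos(2·t). Wir haben die Beschleunigung a(t) = -40·cos(2·t). Durch Einsetzen von t = pi/2: a(pi/2) = 40.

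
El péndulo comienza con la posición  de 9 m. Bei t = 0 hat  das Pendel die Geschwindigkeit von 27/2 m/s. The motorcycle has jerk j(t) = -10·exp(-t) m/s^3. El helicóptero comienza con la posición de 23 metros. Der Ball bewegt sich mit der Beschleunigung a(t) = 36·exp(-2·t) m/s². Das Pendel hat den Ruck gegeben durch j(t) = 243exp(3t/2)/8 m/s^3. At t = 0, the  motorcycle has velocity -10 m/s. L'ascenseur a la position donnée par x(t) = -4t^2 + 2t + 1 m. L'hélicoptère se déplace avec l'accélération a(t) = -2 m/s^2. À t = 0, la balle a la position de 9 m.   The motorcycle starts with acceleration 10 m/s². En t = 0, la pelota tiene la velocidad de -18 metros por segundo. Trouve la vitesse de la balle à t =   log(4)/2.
Pour résoudre ceci, nous devons prendre 1 intégrale de notre équation de l'accélération a(t) = 36·exp(-2·t). L'intégrale de l'accélération est la vitesse. En utilisant v(0) = -18, nous obtenons v(t) = -18·exp(-2·t). Nous avons la vitesse v(t) = -18·exp(-2·t). En substituant t = log(4)/2: v(log(4)/2) = -9/2.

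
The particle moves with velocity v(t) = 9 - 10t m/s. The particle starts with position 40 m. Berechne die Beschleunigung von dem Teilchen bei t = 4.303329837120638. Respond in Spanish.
Para resolver esto, necesitamos tomar 1 derivada de nuestra ecuación de la velocidad v(t) = 9 - 10·t. Derivando la velocidad, obtenemos la aceleración: a(t) = -10. De la ecuación de la aceleración a(t) = -10, sustituimos t = 4.303329837120638 para obtener a = -10.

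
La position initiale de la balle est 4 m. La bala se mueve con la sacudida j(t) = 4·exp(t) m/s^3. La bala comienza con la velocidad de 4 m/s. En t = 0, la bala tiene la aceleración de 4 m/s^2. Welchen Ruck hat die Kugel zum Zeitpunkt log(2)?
Aus der Gleichung für den Ruck j(t) = 4·exp(t), setzen wir t = log(2) ein und erhalten j = 8.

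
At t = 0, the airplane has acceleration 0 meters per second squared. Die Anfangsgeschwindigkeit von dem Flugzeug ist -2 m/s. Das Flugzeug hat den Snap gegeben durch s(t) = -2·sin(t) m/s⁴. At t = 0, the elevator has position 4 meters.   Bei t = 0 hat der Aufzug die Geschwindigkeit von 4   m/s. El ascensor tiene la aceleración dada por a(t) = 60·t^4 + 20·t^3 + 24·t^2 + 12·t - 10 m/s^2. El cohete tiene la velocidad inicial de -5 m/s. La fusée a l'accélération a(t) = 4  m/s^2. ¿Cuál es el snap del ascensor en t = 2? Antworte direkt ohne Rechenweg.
La respuesta es 3168.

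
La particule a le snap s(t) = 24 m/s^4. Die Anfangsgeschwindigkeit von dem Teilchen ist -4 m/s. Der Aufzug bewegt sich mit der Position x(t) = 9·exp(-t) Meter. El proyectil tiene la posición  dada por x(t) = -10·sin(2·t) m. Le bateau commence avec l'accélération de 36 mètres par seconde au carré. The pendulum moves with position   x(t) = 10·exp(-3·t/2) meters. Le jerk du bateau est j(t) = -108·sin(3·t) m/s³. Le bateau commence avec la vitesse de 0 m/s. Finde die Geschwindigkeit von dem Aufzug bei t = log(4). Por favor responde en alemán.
Um dies zu lösen, müssen wir 1 Ableitung unserer Gleichung für die Position x(t) = 9·exp(-t) nehmen. Mit d/dt von x(t) finden wir v(t) = -9·exp(-t). Aus der Gleichung für die Geschwindigkeit v(t) = -9·exp(-t), setzen wir t = log(4) ein und erhalten v = -9/4.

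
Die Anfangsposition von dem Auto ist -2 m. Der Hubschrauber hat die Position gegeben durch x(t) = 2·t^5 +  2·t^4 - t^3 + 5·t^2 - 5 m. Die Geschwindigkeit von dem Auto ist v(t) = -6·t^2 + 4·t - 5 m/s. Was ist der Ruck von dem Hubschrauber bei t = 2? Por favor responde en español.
Partiendo de la posición x(t) = 2·t^5 + 2·t^4 - t^3 + 5·t^2 - 5, tomamos 3 derivadas. Derivando la posición, obtenemos la velocidad: v(t) = 10·t^4 + 8·t^3 - 3·t^2 + 10·t. Derivando la velocidad, obtenemos la aceleración: a(t) = 40·t^3 + 24·t^2 - 6·t + 10. Derivando la aceleración, obtenemos la sacudida: j(t) = 120·t^2 + 48·t - 6. De la ecuación de la sacudida j(t) = 120·t^2 + 48·t - 6, sustituimos t = 2 para obtener j = 570.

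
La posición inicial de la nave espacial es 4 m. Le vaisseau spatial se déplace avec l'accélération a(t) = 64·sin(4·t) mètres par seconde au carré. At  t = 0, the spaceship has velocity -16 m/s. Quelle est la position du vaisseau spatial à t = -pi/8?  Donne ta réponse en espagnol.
Para resolver esto, necesitamos tomar 2 antiderivadas de nuestra ecuación de la aceleración a(t) = 64·sin(4·t). La integral de la aceleración, con v(0) = -16, da la velocidad: v(t) = -16·cos(4·t). La integral de la velocidad es la posición. Usando x(0) = 4, obtenemos x(t) = 4 - 4·sin(4·t). Tenemos la posición x(t) = 4 - 4·sin(4·t). Sustituyendo t = -pi/8: x(-pi/8) = 8.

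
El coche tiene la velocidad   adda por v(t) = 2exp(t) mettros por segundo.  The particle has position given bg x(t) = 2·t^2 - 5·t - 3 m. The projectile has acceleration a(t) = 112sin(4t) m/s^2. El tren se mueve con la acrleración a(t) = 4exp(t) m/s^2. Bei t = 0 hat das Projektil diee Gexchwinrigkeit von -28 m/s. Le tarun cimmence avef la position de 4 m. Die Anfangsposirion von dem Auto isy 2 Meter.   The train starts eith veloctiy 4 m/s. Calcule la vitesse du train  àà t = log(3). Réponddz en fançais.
En partant de l'accélération a(t) = 4·exp(t), nous prenons 1 intégrale. En intégrant l'accélération et en utilisant la condition initiale v(0) = 4, nous obtenons v(t) = 4·exp(t). De l'équation de la vitesse v(t) = 4·exp(t), nous substituons t = log(3) pour obtenir v = 12.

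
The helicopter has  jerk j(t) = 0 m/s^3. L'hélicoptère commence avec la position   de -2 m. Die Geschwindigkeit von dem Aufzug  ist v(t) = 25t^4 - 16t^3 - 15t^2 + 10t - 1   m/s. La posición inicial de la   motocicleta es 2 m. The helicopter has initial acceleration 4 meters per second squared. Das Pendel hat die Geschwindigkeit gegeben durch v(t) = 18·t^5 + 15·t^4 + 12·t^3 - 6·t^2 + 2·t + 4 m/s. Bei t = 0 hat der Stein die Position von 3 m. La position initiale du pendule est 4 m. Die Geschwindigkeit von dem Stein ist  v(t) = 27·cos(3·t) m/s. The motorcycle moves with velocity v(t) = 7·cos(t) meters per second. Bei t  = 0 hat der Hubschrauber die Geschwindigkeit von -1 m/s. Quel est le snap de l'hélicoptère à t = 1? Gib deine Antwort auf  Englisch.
To solve this, we need to take 1 derivative of our jerk equation j(t) = 0. Differentiating jerk, we get snap: s(t) = 0. We have snap s(t) = 0. Substituting t = 1: s(1) = 0.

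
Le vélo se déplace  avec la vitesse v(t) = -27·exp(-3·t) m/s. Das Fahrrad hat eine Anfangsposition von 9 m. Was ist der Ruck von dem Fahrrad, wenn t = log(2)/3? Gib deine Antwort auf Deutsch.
Um dies zu lösen, müssen wir 2 Ableitungen unserer Gleichung für die Geschwindigkeit v(t) = -27·exp(-3·t) nehmen. Durch Ableiten von der Geschwindigkeit erhalten wir die Beschleunigung: a(t) = 81·exp(-3·t). Mit d/dt von a(t) finden wir j(t) = -243·exp(-3·t). Aus der Gleichung für den Ruck j(t) = -243·exp(-3·t), setzen wir t = log(2)/3 ein und erhalten j = -243/2.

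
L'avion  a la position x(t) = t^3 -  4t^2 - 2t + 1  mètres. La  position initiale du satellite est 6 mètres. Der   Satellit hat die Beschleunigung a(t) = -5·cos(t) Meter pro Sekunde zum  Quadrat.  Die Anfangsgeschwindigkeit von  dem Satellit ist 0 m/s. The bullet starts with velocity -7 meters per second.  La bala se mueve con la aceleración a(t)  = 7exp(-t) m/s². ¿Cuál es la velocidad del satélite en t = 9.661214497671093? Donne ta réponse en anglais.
Starting from acceleration a(t) = -5·cos(t), we take 1 integral. Integrating acceleration and using the initial condition v(0) = 0, we get v(t) = -5·sin(t). From the given velocity equation v(t) = -5·sin(t), we substitute t = 9.661214497671093 to get v = 1.17119898759439.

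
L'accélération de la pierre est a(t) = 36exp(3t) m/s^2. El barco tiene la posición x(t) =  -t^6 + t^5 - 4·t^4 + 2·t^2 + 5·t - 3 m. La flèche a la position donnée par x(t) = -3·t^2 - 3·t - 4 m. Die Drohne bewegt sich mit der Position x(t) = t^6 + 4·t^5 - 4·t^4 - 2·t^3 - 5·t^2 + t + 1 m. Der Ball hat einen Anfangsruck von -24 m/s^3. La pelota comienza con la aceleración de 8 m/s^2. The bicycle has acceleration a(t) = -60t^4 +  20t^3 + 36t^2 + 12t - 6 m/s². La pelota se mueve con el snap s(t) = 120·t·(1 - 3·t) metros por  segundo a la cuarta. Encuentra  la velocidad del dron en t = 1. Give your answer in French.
En partant de la position x(t) = t^6 + 4·t^5 - 4·t^4 - 2·t^3 - 5·t^2 + t + 1, nous prenons 1 dérivée. La dérivée de la position donne la vitesse: v(t) = 6·t^5 + 20·t^4 - 16·t^3 - 6·t^2 - 10·t + 1. Nous avons la vitesse v(t) = 6·t^5 + 20·t^4 - 16·t^3 - 6·t^2 - 10·t + 1. En substituant t = 1: v(1) = -5.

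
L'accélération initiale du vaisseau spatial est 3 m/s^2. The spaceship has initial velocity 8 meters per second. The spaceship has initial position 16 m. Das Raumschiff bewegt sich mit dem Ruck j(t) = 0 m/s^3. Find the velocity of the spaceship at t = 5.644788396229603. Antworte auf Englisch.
We must find the integral of our jerk equation j(t) = 0 2 times. The antiderivative of jerk, with a(0) = 3, gives acceleration: a(t) = 3. The integral of acceleration is velocity. Using v(0) = 8, we get v(t) = 3·t + 8. From the given velocity equation v(t) = 3·t + 8, we substitute t = 5.644788396229603 to get v = 24.9343651886888.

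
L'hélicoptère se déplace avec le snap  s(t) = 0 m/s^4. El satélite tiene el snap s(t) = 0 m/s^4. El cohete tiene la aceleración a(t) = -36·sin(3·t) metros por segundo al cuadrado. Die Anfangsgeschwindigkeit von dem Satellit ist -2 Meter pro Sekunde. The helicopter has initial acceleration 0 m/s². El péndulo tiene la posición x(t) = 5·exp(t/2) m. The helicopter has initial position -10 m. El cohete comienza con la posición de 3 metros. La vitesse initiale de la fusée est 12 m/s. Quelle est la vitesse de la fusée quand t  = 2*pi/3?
En partant de l'accélération a(t) = -36·sin(3·t), nous prenons 1 intégrale. L'intégrale de l'accélération est la vitesse. En utilisant v(0) = 12, nous obtenons v(t) = 12·cos(3·t). En utilisant v(t) = 12·cos(3·t) et en substituant t = 2*pi/3, nous trouvons v = 12.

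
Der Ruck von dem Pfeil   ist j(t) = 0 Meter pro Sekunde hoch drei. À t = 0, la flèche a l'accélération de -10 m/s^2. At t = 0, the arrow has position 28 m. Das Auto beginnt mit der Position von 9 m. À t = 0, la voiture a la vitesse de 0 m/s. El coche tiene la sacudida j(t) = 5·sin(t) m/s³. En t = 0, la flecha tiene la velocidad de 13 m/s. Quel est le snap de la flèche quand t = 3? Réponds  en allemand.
Um dies zu lösen, müssen wir 1 Ableitung unserer Gleichung für den Ruck j(t) = 0 nehmen. Die Ableitung von dem Ruck ergibt den Snap: s(t) = 0. Mit s(t) = 0 und Einsetzen von t = 3, finden wir s = 0.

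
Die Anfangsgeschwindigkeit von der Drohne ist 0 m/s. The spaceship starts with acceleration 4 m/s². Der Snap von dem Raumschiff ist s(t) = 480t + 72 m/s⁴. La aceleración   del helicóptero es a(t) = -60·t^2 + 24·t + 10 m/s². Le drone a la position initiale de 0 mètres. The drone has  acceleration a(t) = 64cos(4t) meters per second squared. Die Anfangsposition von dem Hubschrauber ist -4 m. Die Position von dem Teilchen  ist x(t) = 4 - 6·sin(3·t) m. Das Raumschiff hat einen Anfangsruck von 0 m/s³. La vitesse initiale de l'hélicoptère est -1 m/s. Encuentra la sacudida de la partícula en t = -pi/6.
Para resolver esto, necesitamos tomar 3 derivadas de nuestra ecuación de la posición x(t) = 4 - 6·sin(3·t). Tomando d/dt de x(t), encontramos v(t) = -18·cos(3·t). Tomando d/dt de v(t), encontramos a(t) = 54·sin(3·t). Tomando d/dt de a(t), encontramos j(t) = 162·cos(3·t). De la ecuación de la sacudida j(t) = 162·cos(3·t), sustituimos t = -pi/6 para obtener j = 0.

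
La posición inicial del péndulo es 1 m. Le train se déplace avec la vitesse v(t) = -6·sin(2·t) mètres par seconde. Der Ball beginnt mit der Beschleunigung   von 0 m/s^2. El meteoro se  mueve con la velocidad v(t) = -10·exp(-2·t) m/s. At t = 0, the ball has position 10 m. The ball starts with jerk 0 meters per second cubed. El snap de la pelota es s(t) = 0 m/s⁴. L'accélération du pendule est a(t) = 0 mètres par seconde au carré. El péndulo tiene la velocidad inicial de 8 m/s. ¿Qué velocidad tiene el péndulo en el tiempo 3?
Para resolver esto, necesitamos tomar 1 integral de nuestra ecuación de la aceleración a(t) = 0. La integral de la aceleración, con v(0) = 8, da la velocidad: v(t) = 8. Usando v(t) = 8 y sustituyendo t = 3, encontramos v = 8.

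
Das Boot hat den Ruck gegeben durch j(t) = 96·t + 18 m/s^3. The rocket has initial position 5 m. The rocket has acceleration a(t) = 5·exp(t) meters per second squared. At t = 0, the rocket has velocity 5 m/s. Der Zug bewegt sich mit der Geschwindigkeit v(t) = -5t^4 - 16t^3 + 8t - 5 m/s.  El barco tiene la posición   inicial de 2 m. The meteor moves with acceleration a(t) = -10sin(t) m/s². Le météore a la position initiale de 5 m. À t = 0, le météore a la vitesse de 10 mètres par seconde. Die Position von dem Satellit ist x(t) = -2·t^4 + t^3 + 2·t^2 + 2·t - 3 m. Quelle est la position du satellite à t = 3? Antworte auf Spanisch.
Usando x(t) = -2·t^4 + t^3 + 2·t^2 + 2·t - 3 y sustituyendo t = 3, encontramos x = -114.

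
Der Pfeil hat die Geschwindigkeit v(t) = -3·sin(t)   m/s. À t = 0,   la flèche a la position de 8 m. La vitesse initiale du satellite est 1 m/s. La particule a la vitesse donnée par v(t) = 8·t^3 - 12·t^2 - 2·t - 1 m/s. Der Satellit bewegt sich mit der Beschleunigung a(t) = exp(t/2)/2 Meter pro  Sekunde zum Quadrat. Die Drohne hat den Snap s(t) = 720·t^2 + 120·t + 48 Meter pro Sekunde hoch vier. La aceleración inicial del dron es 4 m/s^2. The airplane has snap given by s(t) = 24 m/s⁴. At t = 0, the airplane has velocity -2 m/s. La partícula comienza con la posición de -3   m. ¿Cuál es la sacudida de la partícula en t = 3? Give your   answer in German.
Um dies zu lösen, müssen wir 2 Ableitungen unserer Gleichung für die Geschwindigkeit v(t) = 8·t^3 - 12·t^2 - 2·t - 1 nehmen. Die Ableitung von der Geschwindigkeit ergibt die Beschleunigung: a(t) = 24·t^2 - 24·t - 2. Durch Ableiten von der Beschleunigung erhalten wir den Ruck: j(t) = 48·t - 24. Aus der Gleichung für den Ruck j(t) = 48·t - 24, setzen wir t = 3 ein und erhalten j = 120.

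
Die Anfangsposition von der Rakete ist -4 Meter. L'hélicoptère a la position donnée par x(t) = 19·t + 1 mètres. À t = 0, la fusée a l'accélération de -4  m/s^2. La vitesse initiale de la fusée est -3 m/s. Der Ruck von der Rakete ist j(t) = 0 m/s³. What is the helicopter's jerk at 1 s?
To solve this, we need to take 3 derivatives of our position equation x(t) = 19·t + 1. The derivative of position gives velocity: v(t) = 19. Taking d/dt of v(t), we find a(t) = 0. Taking d/dt of a(t), we find j(t) = 0. From the given jerk equation j(t) = 0, we substitute t = 1 to get j = 0.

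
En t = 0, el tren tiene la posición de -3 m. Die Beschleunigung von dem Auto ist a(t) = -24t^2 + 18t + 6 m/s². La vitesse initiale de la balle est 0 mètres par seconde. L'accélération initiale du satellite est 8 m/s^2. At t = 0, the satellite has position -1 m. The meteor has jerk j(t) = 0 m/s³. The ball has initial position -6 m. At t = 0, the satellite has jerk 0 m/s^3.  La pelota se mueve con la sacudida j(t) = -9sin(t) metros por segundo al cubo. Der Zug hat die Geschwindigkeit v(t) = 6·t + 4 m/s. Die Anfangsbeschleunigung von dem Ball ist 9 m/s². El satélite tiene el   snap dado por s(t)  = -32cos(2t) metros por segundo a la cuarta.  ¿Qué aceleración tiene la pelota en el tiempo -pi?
Para resolver esto, necesitamos tomar 1 antiderivada de nuestra ecuación de la sacudida j(t) = -9·sin(t). La antiderivada de la sacudida es la aceleración. Usando a(0) = 9, obtenemos a(t) = 9·cos(t). Tenemos la aceleración a(t) = 9·cos(t). Sustituyendo t = -pi: a(-pi) = -9.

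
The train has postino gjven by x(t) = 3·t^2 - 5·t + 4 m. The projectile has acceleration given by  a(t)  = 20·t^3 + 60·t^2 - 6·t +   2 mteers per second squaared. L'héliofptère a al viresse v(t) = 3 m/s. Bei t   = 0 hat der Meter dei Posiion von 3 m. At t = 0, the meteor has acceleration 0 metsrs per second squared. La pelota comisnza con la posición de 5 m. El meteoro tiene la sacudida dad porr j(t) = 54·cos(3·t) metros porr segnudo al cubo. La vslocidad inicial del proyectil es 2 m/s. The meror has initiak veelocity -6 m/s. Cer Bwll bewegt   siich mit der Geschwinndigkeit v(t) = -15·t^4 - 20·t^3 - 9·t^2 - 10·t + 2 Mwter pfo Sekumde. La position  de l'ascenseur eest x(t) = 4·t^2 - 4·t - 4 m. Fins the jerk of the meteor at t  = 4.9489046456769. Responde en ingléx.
Using j(t) = 54·cos(3·t) and substituting t = 4.9489046456769, we find j = -35.1804688070847.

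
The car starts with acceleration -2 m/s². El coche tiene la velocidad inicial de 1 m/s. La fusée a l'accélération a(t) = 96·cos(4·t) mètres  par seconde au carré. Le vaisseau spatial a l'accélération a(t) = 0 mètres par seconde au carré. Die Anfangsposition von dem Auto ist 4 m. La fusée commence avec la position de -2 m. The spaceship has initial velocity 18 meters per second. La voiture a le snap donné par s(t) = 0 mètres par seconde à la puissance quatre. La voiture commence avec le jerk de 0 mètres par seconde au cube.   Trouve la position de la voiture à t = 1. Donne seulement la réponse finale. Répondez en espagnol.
La respuesta es 4.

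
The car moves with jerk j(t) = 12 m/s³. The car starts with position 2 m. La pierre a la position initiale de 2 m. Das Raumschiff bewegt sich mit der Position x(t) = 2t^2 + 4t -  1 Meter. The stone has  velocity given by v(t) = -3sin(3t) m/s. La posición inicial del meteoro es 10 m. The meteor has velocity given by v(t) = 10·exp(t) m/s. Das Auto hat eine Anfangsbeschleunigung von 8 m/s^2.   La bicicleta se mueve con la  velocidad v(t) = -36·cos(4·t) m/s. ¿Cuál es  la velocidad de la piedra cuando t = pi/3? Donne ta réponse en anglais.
From the given velocity equation v(t) = -3·sin(3·t), we substitute t = pi/3 to get v = 0.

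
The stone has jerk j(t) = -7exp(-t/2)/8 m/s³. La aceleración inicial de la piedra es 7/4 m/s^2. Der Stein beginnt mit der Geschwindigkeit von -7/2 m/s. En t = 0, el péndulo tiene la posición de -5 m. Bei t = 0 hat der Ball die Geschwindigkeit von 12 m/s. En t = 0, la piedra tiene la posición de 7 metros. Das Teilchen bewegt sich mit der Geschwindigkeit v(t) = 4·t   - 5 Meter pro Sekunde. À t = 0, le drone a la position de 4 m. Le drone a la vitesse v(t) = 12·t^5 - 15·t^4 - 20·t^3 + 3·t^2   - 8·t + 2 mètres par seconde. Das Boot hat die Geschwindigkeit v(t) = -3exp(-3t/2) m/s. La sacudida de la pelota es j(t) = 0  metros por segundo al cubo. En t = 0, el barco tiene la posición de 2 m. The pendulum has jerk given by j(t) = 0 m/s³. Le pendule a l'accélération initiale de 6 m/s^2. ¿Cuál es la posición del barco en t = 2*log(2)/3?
Para resolver esto, necesitamos tomar 1 integral de nuestra ecuación de la velocidad v(t) = -3·exp(-3·t/2). La integral de la velocidad, con x(0) = 2, da la posición: x(t) = 2·exp(-3·t/2). Usando x(t) = 2·exp(-3·t/2) y sustituyendo t = 2*log(2)/3, encontramos x = 1.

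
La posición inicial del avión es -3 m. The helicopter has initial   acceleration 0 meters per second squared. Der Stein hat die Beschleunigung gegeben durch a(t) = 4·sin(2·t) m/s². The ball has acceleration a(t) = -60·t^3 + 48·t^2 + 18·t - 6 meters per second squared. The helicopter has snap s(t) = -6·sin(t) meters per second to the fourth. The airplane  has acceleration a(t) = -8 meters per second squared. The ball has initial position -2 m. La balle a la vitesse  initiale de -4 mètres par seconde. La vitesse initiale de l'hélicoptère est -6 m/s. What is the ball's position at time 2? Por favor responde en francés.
En partant de l'accélération a(t) = -60·t^3 + 48·t^2 + 18·t - 6, nous prenons 2 intégrales. L'intégrale de l'accélération est la vitesse. En utilisant v(0) = -4, nous obtenons v(t) = -15·t^4 + 16·t^3 + 9·t^2 - 6·t - 4. En prenant ∫v(t)dt et en appliquant x(0) = -2, nous trouvons x(t) = -3·t^5 + 4·t^4 + 3·t^3 - 3·t^2 - 4·t - 2. En utilisant x(t) = -3·t^5 + 4·t^4 + 3·t^3 - 3·t^2 - 4·t - 2 et en substituant t = 2, nous trouvons x = -30.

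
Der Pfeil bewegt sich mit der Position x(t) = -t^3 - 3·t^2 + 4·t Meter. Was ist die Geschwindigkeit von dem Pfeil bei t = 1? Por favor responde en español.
Partiendo de la posición x(t) = -t^3 - 3·t^2 + 4·t, tomamos 1 derivada. La derivada de la posición da la velocidad: v(t) = -3·t^2 - 6·t + 4. De la ecuación de la velocidad v(t) = -3·t^2 - 6·t + 4, sustituimos t = 1 para obtener v = -5.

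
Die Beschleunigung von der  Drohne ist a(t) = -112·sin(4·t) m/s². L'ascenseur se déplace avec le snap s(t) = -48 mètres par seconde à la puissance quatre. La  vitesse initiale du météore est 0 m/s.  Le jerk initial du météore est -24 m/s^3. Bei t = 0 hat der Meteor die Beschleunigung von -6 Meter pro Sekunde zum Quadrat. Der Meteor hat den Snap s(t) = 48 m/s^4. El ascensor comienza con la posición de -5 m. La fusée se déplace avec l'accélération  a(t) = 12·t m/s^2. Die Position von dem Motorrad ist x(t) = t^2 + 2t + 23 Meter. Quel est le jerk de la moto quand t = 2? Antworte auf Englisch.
We must differentiate our position equation x(t) = t^2 + 2·t + 23 3 times. The derivative of position gives velocity: v(t) = 2·t + 2. Differentiating velocity, we get acceleration: a(t) = 2. Taking d/dt of a(t), we find j(t) = 0. Using j(t) = 0 and substituting t = 2, we find j = 0.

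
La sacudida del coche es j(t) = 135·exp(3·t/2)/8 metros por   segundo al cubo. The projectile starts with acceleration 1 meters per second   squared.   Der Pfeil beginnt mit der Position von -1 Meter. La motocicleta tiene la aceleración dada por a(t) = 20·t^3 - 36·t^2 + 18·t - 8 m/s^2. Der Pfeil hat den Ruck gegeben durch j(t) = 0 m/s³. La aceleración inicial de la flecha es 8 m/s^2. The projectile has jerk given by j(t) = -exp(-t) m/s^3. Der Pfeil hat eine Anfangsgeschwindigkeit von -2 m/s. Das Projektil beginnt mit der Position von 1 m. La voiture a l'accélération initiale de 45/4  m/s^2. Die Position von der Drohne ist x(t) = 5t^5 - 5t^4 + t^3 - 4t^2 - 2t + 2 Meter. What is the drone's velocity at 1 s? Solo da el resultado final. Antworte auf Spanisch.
La respuesta es -2.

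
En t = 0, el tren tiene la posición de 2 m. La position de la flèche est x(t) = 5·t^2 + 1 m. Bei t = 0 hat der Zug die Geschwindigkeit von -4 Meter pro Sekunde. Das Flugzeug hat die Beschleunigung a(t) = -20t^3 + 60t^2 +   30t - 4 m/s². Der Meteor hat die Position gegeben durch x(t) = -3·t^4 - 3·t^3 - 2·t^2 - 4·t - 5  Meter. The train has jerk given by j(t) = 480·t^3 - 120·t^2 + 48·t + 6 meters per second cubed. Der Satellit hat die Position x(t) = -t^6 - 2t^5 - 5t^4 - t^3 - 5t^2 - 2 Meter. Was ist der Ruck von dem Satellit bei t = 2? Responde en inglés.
Starting from position x(t) = -t^6 - 2·t^5 - 5·t^4 - t^3 - 5·t^2 - 2, we take 3 derivatives. Differentiating position, we get velocity: v(t) = -6·t^5 - 10·t^4 - 20·t^3 - 3·t^2 - 10·t. Taking d/dt of v(t), we find a(t) = -30·t^4 - 40·t^3 - 60·t^2 - 6·t - 10. The derivative of acceleration gives jerk: j(t) = -120·t^3 - 120·t^2 - 120·t - 6. We have jerk j(t) = -120·t^3 - 120·t^2 - 120·t - 6. Substituting t = 2: j(2) = -1686.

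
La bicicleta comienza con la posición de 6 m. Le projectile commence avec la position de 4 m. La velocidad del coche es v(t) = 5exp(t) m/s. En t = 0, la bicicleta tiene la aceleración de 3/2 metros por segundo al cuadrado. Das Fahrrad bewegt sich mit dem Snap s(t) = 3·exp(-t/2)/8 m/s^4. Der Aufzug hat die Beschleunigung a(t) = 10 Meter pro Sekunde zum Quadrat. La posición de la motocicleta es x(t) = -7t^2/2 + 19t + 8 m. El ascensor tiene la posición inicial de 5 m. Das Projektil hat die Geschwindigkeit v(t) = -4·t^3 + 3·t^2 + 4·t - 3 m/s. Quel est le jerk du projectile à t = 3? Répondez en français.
En partant de la vitesse v(t) = -4·t^3 + 3·t^2 + 4·t - 3, nous prenons 2 dérivées. En dérivant la vitesse, nous obtenons l'accélération: a(t) = -12·t^2 + 6·t + 4. En dérivant l'accélération, nous obtenons le jerk: j(t) = 6 - 24·t. Nous avons le jerk j(t) = 6 - 24·t. En substituant t = 3: j(3) = -66.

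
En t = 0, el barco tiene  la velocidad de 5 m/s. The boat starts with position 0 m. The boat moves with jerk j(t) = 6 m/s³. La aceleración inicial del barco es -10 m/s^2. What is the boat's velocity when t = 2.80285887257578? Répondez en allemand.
Um dies zu lösen, müssen wir 2 Integrale unserer Gleichung für den Ruck j(t) = 6 finden. Mit ∫j(t)dt und Anwendung von a(0) = -10, finden wir a(t) = 6·t - 10. Die Stammfunktion von der Beschleunigung, mit v(0) = 5, ergibt die Geschwindigkeit: v(t) = 3·t^2 - 10·t + 5. Mit v(t) = 3·t^2 - 10·t + 5 und Einsetzen von t = 2.80285887257578, finden wir v = 0.539464852972522.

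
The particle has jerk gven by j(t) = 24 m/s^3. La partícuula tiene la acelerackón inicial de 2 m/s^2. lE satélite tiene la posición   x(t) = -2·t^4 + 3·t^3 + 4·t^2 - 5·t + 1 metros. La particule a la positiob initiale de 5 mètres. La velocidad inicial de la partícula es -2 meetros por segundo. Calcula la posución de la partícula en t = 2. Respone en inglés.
Starting from jerk j(t) = 24, we take 3 integrals. Finding the integral of j(t) and using a(0) = 2: a(t) = 24·t + 2. The integral of acceleration, with v(0) = -2, gives velocity: v(t) = 12·t^2 + 2·t - 2. Finding the integral of v(t) and using x(0) = 5: x(t) = 4·t^3 + t^2 - 2·t + 5. Using x(t) = 4·t^3 + t^2 - 2·t + 5 and substituting t = 2, we find x = 37.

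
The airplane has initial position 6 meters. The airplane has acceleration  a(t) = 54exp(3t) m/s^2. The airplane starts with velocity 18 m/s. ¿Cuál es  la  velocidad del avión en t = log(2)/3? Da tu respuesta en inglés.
To solve this, we need to take 1 antiderivative of our acceleration equation a(t) = 54·exp(3·t). Integrating acceleration and using the initial condition v(0) = 18, we get v(t) = 18·exp(3·t). From the given velocity equation v(t) = 18·exp(3·t), we substitute t = log(2)/3 to get v = 36.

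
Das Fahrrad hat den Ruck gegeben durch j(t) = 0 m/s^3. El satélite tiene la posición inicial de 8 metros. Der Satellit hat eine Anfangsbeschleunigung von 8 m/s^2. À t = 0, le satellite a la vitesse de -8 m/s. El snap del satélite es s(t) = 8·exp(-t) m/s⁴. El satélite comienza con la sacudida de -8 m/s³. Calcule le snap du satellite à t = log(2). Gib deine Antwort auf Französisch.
Nous avons le snap s(t) = 8·exp(-t). En substituant t = log(2): s(log(2)) = 4.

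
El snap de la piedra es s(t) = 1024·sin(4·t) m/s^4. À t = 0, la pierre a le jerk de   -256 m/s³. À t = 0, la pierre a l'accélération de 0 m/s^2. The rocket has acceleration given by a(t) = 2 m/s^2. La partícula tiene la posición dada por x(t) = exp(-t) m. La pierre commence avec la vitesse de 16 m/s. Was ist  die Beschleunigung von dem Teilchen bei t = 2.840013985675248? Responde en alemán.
Wir müssen unsere Gleichung für die Position x(t) = exp(-t) 2-mal ableiten. Die Ableitung von der Position ergibt die Geschwindigkeit: v(t) = -exp(-t). Durch Ableiten von der Geschwindigkeit erhalten wir die Beschleunigung: a(t) = exp(-t). Aus der Gleichung für die Beschleunigung a(t) = exp(-t), setzen wir t = 2.840013985675248 ein und erhalten a = 0.0584248488478245.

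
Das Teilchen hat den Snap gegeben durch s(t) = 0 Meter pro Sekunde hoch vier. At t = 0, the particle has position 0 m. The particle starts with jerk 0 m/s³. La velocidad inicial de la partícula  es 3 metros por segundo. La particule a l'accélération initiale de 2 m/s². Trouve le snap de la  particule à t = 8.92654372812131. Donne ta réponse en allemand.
Aus der Gleichung für den Snap s(t) = 0, setzen wir t = 8.92654372812131 ein und erhalten s = 0.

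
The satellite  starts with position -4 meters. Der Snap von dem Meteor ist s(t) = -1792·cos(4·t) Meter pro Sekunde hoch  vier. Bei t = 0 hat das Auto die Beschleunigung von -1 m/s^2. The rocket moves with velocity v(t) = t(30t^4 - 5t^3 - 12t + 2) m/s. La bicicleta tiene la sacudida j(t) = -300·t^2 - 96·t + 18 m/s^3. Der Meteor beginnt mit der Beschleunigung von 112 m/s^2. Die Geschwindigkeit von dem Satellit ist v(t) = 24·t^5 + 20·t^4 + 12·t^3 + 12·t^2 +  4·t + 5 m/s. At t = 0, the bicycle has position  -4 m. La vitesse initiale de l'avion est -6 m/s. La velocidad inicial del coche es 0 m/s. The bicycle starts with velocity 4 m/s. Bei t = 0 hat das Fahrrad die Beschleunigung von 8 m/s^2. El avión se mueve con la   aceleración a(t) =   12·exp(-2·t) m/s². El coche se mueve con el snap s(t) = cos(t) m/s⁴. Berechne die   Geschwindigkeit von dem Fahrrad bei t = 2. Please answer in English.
To find the answer, we compute 2 integrals of j(t) = -300·t^2 - 96·t + 18. The antiderivative of jerk is acceleration. Using a(0) = 8, we get a(t) = -100·t^3 - 48·t^2 + 18·t + 8. The integral of acceleration is velocity. Using v(0) = 4, we get v(t) = -25·t^4 - 16·t^3 + 9·t^2 + 8·t + 4. Using v(t) = -25·t^4 - 16·t^3 + 9·t^2 + 8·t + 4 and substituting t = 2, we find v = -472.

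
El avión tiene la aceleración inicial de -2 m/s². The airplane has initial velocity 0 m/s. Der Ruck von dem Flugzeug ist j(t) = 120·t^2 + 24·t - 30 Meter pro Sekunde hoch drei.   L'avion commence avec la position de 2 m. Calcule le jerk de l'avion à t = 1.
En utilisant j(t) = 120·t^2 + 24·t - 30 et en substituant t = 1, nous trouvons j = 114.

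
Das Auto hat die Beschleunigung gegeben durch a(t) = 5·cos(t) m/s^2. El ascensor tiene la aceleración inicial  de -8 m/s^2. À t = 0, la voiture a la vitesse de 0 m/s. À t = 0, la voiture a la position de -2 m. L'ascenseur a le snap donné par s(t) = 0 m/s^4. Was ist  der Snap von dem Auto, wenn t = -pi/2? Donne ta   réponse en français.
En partant de l'accélération a(t) = 5·cos(t), nous prenons 2 dérivées. La dérivée de l'accélération donne le jerk: j(t) = -5·sin(t). En prenant d/dt de j(t), nous trouvons s(t) = -5·cos(t). En utilisant s(t) = -5·cos(t) et en substituant t = -pi/2, nous trouvons s = 0.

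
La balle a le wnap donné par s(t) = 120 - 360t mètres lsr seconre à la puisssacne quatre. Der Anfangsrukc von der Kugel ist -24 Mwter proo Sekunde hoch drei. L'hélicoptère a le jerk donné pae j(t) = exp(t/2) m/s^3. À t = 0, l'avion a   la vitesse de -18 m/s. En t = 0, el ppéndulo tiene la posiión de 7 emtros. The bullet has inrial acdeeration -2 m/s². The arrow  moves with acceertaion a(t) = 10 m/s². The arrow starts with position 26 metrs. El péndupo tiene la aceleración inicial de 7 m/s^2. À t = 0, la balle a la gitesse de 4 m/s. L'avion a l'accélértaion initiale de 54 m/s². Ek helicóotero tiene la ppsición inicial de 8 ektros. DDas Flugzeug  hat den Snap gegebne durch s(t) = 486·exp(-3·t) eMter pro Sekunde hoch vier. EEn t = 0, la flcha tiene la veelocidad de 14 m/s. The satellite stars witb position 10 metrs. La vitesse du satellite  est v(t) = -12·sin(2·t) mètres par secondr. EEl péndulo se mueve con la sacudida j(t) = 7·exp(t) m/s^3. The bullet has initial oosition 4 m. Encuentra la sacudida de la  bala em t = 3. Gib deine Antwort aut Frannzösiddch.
En partant du snap s(t) = 120 - 360·t, nous prenons 1 intégrale. En prenant ∫s(t)dt et en appliquant j(0) = -24, nous trouvons j(t) = -180·t^2 + 120·t - 24. De l'équation du jerk j(t) = -180·t^2 + 120·t - 24, nous substituons t = 3 pour obtenir j = -1284.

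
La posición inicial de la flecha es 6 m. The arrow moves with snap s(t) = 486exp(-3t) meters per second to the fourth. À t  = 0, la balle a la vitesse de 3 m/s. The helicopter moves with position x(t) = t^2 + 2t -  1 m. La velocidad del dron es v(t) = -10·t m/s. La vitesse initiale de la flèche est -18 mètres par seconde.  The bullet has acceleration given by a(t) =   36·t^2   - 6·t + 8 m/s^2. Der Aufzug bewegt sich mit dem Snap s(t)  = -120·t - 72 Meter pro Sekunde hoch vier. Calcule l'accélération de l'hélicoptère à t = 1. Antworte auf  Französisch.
Pour résoudre ceci, nous devons prendre 2 dérivées de notre équation de la position x(t) = t^2 + 2·t - 1. En prenant d/dt de x(t), nous trouvons v(t) = 2·t + 2. En prenant d/dt de v(t), nous trouvons a(t) = 2. En utilisant a(t) = 2 et en substituant t = 1, nous trouvons a = 2.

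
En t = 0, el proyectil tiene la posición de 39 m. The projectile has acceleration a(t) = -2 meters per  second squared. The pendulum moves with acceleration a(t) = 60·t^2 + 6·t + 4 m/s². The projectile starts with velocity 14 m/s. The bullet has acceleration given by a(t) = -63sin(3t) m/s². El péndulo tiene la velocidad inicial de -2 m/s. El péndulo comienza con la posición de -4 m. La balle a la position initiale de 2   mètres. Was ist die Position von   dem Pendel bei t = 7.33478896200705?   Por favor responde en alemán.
Wir müssen unsere Gleichung für die Beschleunigung a(t) = 60·t^2 + 6·t + 4 2-mal integrieren. Mit ∫a(t)dt und Anwendung von v(0) = -2, finden wir v(t) = 20·t^3 + 3·t^2 + 4·t - 2. Die Stammfunktion von der Geschwindigkeit, mit x(0) = -4, ergibt die Position: x(t) = 5·t^4 + t^3 + 2·t^2 - 2·t - 4. Wir haben die Position x(t) = 5·t^4 + t^3 + 2·t^2 - 2·t - 4. Durch Einsetzen von t = 7.33478896200705: x(7.33478896200705) = 14955.2654075599.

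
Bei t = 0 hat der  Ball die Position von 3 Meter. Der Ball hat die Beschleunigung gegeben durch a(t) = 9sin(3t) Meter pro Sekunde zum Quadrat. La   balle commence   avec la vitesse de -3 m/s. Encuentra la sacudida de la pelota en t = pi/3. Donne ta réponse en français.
En partant de l'accélération a(t) = 9·sin(3·t), nous prenons 1 dérivée. La dérivée de l'accélération donne le jerk: j(t) = 27·cos(3·t). De l'équation du jerk j(t) = 27·cos(3·t), nous substituons t = pi/3 pour obtenir j = -27.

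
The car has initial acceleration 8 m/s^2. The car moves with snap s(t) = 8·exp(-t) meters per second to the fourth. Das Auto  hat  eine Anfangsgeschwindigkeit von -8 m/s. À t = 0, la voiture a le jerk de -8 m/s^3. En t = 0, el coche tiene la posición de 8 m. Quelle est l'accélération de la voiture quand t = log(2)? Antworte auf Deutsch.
Wir müssen unsere Gleichung für den Snap s(t) = 8·exp(-t) 2-mal integrieren. Mit ∫s(t)dt und Anwendung von j(0) = -8, finden wir j(t) = -8·exp(-t). Das Integral von dem Ruck ist die Beschleunigung. Mit a(0) = 8 erhalten wir a(t) = 8·exp(-t). Aus der Gleichung für die Beschleunigung a(t) = 8·exp(-t), setzen wir t = log(2) ein und erhalten a = 4.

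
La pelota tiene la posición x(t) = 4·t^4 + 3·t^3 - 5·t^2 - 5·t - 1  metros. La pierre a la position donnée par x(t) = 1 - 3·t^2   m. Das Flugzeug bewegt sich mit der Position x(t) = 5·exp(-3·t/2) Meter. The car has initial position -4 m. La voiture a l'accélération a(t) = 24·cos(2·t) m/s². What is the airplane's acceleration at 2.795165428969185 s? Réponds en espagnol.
Para resolver esto, necesitamos tomar 2 derivadas de nuestra ecuación de la posición x(t) = 5·exp(-3·t/2). Derivando la posición, obtenemos la velocidad: v(t) = -15·exp(-3·t/2)/2. Tomando d/dt de v(t), encontramos a(t) = 45·exp(-3·t/2)/4. Usando a(t) = 45·exp(-3·t/2)/4 y sustituyendo t = 2.795165428969185, encontramos a = 0.169928075831101.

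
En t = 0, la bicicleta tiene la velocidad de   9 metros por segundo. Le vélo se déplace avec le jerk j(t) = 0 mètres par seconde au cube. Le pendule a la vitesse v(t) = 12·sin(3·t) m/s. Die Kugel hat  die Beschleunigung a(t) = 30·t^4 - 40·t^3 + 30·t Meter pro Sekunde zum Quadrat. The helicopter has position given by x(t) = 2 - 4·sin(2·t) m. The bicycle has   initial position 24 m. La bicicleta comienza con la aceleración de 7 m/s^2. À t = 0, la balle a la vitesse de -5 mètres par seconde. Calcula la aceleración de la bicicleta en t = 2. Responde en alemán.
Wir müssen das Integral unserer Gleichung für den Ruck j(t) = 0 1-mal finden. Das Integral von dem Ruck, mit a(0) = 7, ergibt die Beschleunigung: a(t) = 7. Mit a(t) = 7 und Einsetzen von t = 2, finden wir a = 7.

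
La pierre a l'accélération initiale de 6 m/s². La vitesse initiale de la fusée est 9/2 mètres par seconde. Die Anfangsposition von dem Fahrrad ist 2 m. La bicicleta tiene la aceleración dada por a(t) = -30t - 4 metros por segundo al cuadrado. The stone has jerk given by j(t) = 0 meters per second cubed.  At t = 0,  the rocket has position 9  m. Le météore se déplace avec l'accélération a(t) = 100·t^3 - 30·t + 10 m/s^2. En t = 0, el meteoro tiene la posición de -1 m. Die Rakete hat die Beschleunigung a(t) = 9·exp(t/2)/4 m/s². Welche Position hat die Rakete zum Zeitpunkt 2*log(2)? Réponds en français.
Nous devons intégrer notre équation de l'accélération a(t) = 9·exp(t/2)/4 2 fois. En intégrant l'accélération et en utilisant la condition initiale v(0) = 9/2, nous obtenons v(t) = 9·exp(t/2)/2. En intégrant la vitesse et en utilisant la condition initiale x(0) = 9, nous obtenons x(t) = 9·exp(t/2). De l'équation de la position x(t) = 9·exp(t/2), nous substituons t = 2*log(2) pour obtenir x = 18.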